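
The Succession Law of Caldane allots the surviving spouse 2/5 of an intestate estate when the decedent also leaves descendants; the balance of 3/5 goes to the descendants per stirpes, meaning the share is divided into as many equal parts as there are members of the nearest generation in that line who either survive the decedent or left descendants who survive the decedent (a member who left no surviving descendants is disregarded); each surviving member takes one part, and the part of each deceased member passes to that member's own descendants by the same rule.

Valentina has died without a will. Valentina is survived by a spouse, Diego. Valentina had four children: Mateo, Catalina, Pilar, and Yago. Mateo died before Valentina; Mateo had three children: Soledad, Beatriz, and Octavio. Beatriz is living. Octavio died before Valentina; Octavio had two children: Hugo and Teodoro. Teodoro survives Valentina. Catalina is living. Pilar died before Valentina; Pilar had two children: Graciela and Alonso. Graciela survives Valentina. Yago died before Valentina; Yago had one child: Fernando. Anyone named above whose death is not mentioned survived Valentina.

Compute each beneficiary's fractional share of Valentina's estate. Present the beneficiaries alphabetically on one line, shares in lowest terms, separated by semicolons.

Alonso 3/40; Beatriz 1/20; Catalina 3/20; Diego 2/5; Fernando 3/20; Graciela 3/40; Hugo 1/40; Soledad 1/20; Teodoro 1/40

Diego, as surviving spouse, takes 2/5.
The remaining 3/5 passes to Valentina's descendants per stirpes.
The 3/5 is divided into 4 equal shares of 3/20 among Mateo, Catalina, Pilar, Yago.
Mateo predeceased; the 3/20 allotted to Mateo's branch passes to Mateo's issue by representation.
The 3/20 is divided into 3 equal shares of 1/20 among Soledad, Beatriz, Octavio.
Soledad is living and takes 1/20.
Beatriz is living and takes 1/20.
Octavio predeceased; the 1/20 allotted to Octavio's branch passes to Octavio's issue by representation.
The 1/20 is divided into 2 equal shares of 1/40 among Hugo, Teodoro.
Hugo is living and takes 1/40.
Teodoro is living and takes 1/40.
Catalina is living and takes 3/20.
Pilar predeceased; the 3/20 allotted to Pilar's branch passes to Pilar's issue by representation.
The 3/20 is divided into 2 equal shares of 3/40 among Graciela, Alonso.
Graciela is living and takes 3/40.
Alonso is living and takes 3/40.
Yago predeceased; the 3/20 allotted to Yago's branch passes to Yago's issue by representation.
Fernando is the sole taker at this level and receives the full 3/20.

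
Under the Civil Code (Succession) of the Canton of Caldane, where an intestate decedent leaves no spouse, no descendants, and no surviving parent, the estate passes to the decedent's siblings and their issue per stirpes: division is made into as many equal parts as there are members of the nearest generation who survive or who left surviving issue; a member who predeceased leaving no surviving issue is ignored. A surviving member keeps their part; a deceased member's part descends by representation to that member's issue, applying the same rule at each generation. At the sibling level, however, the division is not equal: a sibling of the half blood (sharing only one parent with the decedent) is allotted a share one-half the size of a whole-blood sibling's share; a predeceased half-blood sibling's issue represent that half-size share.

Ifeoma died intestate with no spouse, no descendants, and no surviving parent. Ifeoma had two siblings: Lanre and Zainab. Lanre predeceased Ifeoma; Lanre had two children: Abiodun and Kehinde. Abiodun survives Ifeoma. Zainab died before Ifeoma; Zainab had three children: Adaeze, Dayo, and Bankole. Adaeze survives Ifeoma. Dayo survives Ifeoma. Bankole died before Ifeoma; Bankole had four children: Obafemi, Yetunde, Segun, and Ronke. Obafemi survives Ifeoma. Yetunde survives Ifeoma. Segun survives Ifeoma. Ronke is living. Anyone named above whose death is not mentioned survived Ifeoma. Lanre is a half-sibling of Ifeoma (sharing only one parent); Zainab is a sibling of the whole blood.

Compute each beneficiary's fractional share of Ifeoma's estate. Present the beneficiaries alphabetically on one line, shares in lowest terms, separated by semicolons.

No spouse, descendants, or parent survives, so the estate passes to Ifeoma's siblings per stirpes.
Half-blood siblings count for one-half the weight of whole-blood siblings at the initial division.
Dividing 1 in proportion to weights (total weight 3/2): Lanre (weight 1/2) → 1/3; Zainab (weight 1) → 2/3.
Lanre predeceased; the 1/3 allotted to Lanre's branch passes to Lanre's issue by representation.
The 1/3 is divided into 2 equal shares of 1/6 among Abiodun, Kehinde.
Abiodun is living and takes 1/6.
Kehinde is living and takes 1/6.
Zainab predeceased; the 2/3 allotted to Zainab's branch passes to Zainab's issue by representation.
The 2/3 is divided into 3 equal shares of 2/9 among Adaeze, Dayo, Bankole.
Adaeze is living and takes 2/9.
Dayo is living and takes 2/9.
Bankole predeceased; the 2/9 allotted to Bankole's branch passes to Bankole's issue by representation.
The 2/9 is divided into 4 equal shares of 1/18 among Obafemi, Yetunde, Segun, Ronke.
Obafemi is living and takes 1/18.
Yetunde is living and takes 1/18.
Segun is living and takes 1/18.
Ronke is living and takes 1/18.

Abiodun 1/6; Adaeze 2/9; Dayo 2/9; Kehinde 1/6; Obafemi 1/18; Ronke 1/18; Segun 1/18; Yetunde 1/18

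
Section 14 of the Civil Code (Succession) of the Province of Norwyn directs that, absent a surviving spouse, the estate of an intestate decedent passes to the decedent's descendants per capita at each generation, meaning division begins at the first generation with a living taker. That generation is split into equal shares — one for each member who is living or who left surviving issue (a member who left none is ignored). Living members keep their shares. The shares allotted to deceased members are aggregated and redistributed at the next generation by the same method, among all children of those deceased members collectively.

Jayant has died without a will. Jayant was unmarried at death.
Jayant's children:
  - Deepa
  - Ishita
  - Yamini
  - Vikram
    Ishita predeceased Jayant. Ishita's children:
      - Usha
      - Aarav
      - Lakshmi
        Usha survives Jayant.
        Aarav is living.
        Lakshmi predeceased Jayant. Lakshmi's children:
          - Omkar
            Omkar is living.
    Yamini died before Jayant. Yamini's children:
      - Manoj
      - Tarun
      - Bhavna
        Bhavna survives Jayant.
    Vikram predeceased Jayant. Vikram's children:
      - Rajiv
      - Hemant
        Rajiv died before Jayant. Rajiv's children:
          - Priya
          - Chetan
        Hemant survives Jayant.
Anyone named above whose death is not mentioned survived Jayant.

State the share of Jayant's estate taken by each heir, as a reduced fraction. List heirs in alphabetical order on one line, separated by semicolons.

There is no surviving spouse, so the entire estate passes to Jayant's descendants per capita at each generation.
At generation 1 (Deepa, Ishita, Yamini, Vikram) there are 4 shares of (1)/4 = 1/4 each.
Living: Deepa — each takes 1/4.
Deceased: Ishita, Yamini, and Vikram. Their combined 3/4 is pooled and carried to generation 2.
At generation 2 (Usha, Aarav, Lakshmi, Manoj, Tarun, Bhavna, Rajiv, Hemant) there are 8 shares of (3/4)/8 = 3/32 each.
Living: Usha, Aarav, Manoj, Tarun, Bhavna, and Hemant — each takes 3/32.
Deceased: Lakshmi and Rajiv. Their combined 3/16 is pooled and carried to generation 3.
At generation 3 (Omkar, Priya, Chetan) there are 3 shares of (3/16)/3 = 1/16 each.
Living: Omkar, Priya, and Chetan — each takes 1/16.

Aarav 3/32; Bhavna 3/32; Chetan 1/16; Deepa 1/4; Hemant 3/32; Manoj 3/32; Omkar 1/16; Priya 1/16; Tarun 3/32; Usha 3/32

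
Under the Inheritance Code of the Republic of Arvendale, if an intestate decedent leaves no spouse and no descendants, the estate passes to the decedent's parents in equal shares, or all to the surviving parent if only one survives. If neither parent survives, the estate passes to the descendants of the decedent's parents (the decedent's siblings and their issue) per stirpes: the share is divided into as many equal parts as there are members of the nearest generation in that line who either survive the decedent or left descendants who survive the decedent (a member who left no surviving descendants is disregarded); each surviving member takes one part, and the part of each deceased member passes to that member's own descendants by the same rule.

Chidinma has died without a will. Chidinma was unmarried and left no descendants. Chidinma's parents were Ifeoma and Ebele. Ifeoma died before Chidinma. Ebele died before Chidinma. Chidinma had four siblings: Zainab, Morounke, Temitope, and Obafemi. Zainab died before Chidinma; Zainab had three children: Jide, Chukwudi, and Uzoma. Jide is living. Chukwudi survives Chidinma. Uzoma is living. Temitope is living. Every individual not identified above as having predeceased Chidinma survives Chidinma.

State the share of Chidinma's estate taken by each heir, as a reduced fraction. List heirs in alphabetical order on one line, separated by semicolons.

Chukwudi 1/12; Jide 1/12; Morounke 1/4; Obafemi 1/4; Temitope 1/4; Uzoma 1/12

Neither parent survives and there are no descendants, so the estate passes to Chidinma's siblings and their issue per stirpes.
The estate is divided into 4 equal shares of 1/4 among Zainab, Morounke, Temitope, Obafemi.
Zainab predeceased; the 1/4 allotted to Zainab's branch passes to Zainab's issue by representation.
The 1/4 is divided into 3 equal shares of 1/12 among Jide, Chukwudi, Uzoma.
Jide is living and takes 1/12.
Chukwudi is living and takes 1/12.
Uzoma is living and takes 1/12.
Morounke is living and takes 1/4.
Temitope is living and takes 1/4.
Obafemi is living and takes 1/4.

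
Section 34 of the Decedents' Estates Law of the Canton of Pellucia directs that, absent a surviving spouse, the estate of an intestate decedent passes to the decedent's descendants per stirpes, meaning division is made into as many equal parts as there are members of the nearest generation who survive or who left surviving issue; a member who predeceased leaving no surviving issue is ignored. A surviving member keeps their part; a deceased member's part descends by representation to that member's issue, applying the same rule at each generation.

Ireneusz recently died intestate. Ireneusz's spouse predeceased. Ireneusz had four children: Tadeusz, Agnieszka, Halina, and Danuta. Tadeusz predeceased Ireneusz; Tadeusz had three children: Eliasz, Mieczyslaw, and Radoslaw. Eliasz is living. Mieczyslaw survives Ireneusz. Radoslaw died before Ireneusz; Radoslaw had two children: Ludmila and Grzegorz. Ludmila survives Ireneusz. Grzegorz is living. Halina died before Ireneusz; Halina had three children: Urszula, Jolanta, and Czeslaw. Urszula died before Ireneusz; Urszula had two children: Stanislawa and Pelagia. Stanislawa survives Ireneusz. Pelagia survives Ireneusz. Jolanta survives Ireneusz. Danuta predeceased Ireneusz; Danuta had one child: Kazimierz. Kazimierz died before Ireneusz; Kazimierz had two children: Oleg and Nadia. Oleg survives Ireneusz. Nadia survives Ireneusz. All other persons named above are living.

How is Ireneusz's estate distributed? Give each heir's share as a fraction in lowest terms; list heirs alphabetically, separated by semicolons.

Agnieszka 1/4; Czeslaw 1/12; Eliasz 1/12; Grzegorz 1/24; Jolanta 1/12; Ludmila 1/24; Mieczyslaw 1/12; Nadia 1/8; Oleg 1/8; Pelagia 1/24; Stanislawa 1/24

There is no surviving spouse, so the entire estate passes to Ireneusz's descendants per stirpes.
The estate is divided into 4 equal shares of 1/4 among Tadeusz, Agnieszka, Halina, Danuta.
Tadeusz predeceased; the 1/4 allotted to Tadeusz's branch passes to Tadeusz's issue by representation.
The 1/4 is divided into 3 equal shares of 1/12 among Eliasz, Mieczyslaw, Radoslaw.
Eliasz is living and takes 1/12.
Mieczyslaw is living and takes 1/12.
Radoslaw predeceased; the 1/12 allotted to Radoslaw's branch passes to Radoslaw's issue by representation.
The 1/12 is divided into 2 equal shares of 1/24 among Ludmila, Grzegorz.
Ludmila is living and takes 1/24.
Grzegorz is living and takes 1/24.
Agnieszka is living and takes 1/4.
Halina predeceased; the 1/4 allotted to Halina's branch passes to Halina's issue by representation.
The 1/4 is divided into 3 equal shares of 1/12 among Urszula, Jolanta, Czeslaw.
Urszula predeceased; the 1/12 allotted to Urszula's branch passes to Urszula's issue by representation.
The 1/12 is divided into 2 equal shares of 1/24 among Stanislawa, Pelagia.
Stanislawa is living and takes 1/24.
Pelagia is living and takes 1/24.
Jolanta is living and takes 1/12.
Czeslaw is living and takes 1/12.
Danuta predeceased; the 1/4 allotted to Danuta's branch passes to Danuta's issue by representation.
Kazimierz's line is the sole branch at this level, so the full 1/4 passes to Kazimierz's issue by representation.
The 1/4 is divided into 2 equal shares of 1/8 among Oleg, Nadia.
Oleg is living and takes 1/8.
Nadia is living and takes 1/8.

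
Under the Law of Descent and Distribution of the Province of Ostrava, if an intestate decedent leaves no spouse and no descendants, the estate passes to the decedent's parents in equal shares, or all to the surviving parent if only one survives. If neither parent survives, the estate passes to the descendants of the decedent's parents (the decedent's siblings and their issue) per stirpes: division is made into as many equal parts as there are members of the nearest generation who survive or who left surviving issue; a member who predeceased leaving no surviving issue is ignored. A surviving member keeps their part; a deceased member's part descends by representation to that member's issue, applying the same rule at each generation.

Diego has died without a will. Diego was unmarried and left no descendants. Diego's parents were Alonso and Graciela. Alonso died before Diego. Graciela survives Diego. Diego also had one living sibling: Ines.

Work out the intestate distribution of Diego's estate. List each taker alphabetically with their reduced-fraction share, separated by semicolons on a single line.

Only one parent, Graciela, survives, so Graciela takes the entire estate. The siblings take nothing because a surviving parent has priority.

Graciela 1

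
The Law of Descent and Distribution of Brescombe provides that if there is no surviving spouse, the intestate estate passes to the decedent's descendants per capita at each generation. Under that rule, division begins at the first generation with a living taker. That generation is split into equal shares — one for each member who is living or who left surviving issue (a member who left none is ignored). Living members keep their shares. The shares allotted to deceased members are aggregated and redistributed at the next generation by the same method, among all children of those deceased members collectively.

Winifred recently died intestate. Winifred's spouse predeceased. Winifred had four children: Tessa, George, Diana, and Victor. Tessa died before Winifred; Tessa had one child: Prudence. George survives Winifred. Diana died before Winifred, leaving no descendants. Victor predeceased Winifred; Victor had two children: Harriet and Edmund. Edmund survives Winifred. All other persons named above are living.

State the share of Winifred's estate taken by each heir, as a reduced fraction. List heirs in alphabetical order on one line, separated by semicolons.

Edmund 2/9; George 1/3; Harriet 2/9; Prudence 2/9

There is no surviving spouse, so the entire estate passes to Winifred's descendants per capita at each generation.
At generation 1 (Tessa, George, Victor) there are 3 shares of (1)/3 = 1/3 each.
Living: George — each takes 1/3.
Deceased: Tessa and Victor. Their combined 2/3 is pooled and carried to generation 2.
At generation 2 (Prudence, Harriet, Edmund) there are 3 shares of (2/3)/3 = 2/9 each.
Living: Prudence, Harriet, and Edmund — each takes 2/9.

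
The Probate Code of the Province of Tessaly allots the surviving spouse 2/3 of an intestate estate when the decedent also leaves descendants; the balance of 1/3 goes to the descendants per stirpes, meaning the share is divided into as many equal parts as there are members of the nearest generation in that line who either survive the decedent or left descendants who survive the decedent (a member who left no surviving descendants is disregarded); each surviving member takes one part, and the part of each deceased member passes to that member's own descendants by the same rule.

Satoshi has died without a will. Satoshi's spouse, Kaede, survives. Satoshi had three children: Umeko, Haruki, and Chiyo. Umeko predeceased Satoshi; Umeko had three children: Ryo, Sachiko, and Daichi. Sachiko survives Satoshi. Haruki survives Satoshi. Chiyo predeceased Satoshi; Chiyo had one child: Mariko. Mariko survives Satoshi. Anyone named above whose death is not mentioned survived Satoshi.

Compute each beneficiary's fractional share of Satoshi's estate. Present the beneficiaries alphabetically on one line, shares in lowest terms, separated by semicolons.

Daichi 1/27; Haruki 1/9; Kaede 2/3; Mariko 1/9; Ryo 1/27; Sachiko 1/27

Kaede, as surviving spouse, takes 2/3.
The remaining 1/3 passes to Satoshi's descendants per stirpes.
The 1/3 is divided into 3 equal shares of 1/9 among Umeko, Haruki, Chiyo.
Umeko predeceased; the 1/9 allotted to Umeko's branch passes to Umeko's issue by representation.
The 1/9 is divided into 3 equal shares of 1/27 among Ryo, Sachiko, Daichi.
Ryo is living and takes 1/27.
Sachiko is living and takes 1/27.
Daichi is living and takes 1/27.
Haruki is living and takes 1/9.
Chiyo predeceased; the 1/9 allotted to Chiyo's branch passes to Chiyo's issue by representation.
Mariko is the sole taker at this level and receives the full 1/9.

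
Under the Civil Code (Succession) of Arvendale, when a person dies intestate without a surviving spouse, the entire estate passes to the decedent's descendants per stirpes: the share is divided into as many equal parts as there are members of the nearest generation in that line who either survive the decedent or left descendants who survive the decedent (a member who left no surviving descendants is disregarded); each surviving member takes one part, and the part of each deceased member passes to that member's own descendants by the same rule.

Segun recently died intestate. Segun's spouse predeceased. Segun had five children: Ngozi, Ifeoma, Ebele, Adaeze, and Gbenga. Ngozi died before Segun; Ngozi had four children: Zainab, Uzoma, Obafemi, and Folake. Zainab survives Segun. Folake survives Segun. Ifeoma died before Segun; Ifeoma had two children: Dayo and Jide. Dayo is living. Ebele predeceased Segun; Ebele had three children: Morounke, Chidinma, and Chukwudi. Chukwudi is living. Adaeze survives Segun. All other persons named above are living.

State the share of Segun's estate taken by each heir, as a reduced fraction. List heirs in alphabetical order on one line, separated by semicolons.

Adaeze 1/5; Chidinma 1/15; Chukwudi 1/15; Dayo 1/10; Folake 1/20; Gbenga 1/5; Jide 1/10; Morounke 1/15; Obafemi 1/20; Uzoma 1/20; Zainab 1/20

There is no surviving spouse, so the entire estate passes to Segun's descendants per stirpes.
The estate is divided into 5 equal shares of 1/5 among Ngozi, Ifeoma, Ebele, Adaeze, Gbenga.
Ngozi predeceased; the 1/5 allotted to Ngozi's branch passes to Ngozi's issue by representation.
The 1/5 is divided into 4 equal shares of 1/20 among Zainab, Uzoma, Obafemi, Folake.
Zainab is living and takes 1/20.
Uzoma is living and takes 1/20.
Obafemi is living and takes 1/20.
Folake is living and takes 1/20.
Ifeoma predeceased; the 1/5 allotted to Ifeoma's branch passes to Ifeoma's issue by representation.
The 1/5 is divided into 2 equal shares of 1/10 among Dayo, Jide.
Dayo is living and takes 1/10.
Jide is living and takes 1/10.
Ebele predeceased; the 1/5 allotted to Ebele's branch passes to Ebele's issue by representation.
The 1/5 is divided into 3 equal shares of 1/15 among Morounke, Chidinma, Chukwudi.
Morounke is living and takes 1/15.
Chidinma is living and takes 1/15.
Chukwudi is living and takes 1/15.
Adaeze is living and takes 1/5.
Gbenga is living and takes 1/5.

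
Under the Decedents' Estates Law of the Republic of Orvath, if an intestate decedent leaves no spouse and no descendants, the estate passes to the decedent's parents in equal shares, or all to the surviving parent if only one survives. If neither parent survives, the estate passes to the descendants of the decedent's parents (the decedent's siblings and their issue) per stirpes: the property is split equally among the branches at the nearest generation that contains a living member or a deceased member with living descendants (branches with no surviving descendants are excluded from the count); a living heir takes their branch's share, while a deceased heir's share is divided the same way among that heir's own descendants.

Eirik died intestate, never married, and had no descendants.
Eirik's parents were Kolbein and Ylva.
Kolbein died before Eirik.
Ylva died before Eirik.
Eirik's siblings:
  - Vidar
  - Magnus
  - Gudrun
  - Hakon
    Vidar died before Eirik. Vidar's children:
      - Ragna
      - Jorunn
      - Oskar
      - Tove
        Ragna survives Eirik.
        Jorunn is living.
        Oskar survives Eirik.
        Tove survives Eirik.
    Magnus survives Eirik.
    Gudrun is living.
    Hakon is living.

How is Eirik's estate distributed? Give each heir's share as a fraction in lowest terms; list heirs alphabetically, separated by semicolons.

Neither parent survives and there are no descendants, so the estate passes to Eirik's siblings and their issue per stirpes.
The estate is divided into 4 equal shares of 1/4 among Vidar, Magnus, Gudrun, Hakon.
Vidar predeceased; the 1/4 allotted to Vidar's branch passes to Vidar's issue by representation.
The 1/4 is divided into 4 equal shares of 1/16 among Ragna, Jorunn, Oskar, Tove.
Ragna is living and takes 1/16.
Jorunn is living and takes 1/16.
Oskar is living and takes 1/16.
Tove is living and takes 1/16.
Magnus is living and takes 1/4.
Gudrun is living and takes 1/4.
Hakon is living and takes 1/4.

Gudrun 1/4; Hakon 1/4; Jorunn 1/16; Magnus 1/4; Oskar 1/16; Ragna 1/16; Tove 1/16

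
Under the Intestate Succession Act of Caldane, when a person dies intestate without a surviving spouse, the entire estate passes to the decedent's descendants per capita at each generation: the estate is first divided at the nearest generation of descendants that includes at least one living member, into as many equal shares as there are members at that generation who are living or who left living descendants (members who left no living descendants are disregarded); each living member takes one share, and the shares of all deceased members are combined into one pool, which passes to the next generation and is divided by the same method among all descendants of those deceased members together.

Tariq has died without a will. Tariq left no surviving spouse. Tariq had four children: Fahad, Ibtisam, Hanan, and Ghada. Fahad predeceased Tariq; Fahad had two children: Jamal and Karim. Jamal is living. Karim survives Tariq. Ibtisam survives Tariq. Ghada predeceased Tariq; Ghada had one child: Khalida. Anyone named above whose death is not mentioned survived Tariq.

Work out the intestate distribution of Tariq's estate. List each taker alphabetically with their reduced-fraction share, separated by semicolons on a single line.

Hanan 1/4; Ibtisam 1/4; Jamal 1/6; Karim 1/6; Khalida 1/6

There is no surviving spouse, so the entire estate passes to Tariq's descendants per capita at each generation.
At generation 1 (Fahad, Ibtisam, Hanan, Ghada) there are 4 shares of (1)/4 = 1/4 each.
Living: Ibtisam and Hanan — each takes 1/4.
Deceased: Fahad and Ghada. Their combined 1/2 is pooled and carried to generation 2.
At generation 2 (Jamal, Karim, Khalida) there are 3 shares of (1/2)/3 = 1/6 each.
Living: Jamal, Karim, and Khalida — each takes 1/6.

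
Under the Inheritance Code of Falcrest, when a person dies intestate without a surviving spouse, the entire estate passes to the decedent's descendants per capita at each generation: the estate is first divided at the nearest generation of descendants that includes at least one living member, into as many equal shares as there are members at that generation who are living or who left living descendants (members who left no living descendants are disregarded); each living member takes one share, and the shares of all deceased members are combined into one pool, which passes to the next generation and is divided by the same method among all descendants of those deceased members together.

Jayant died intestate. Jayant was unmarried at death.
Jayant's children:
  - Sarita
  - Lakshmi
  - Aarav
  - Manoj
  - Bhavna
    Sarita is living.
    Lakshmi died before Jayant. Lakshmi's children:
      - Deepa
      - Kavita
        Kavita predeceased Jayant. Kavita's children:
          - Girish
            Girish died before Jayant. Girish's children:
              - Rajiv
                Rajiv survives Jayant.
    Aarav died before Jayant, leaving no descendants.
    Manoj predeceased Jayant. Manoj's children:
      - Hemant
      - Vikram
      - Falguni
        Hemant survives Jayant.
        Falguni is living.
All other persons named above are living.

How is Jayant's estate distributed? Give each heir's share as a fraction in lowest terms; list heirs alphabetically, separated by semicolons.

There is no surviving spouse, so the entire estate passes to Jayant's descendants per capita at each generation.
At generation 1 (Sarita, Lakshmi, Manoj, Bhavna) there are 4 shares of (1)/4 = 1/4 each.
Living: Sarita and Bhavna — each takes 1/4.
Deceased: Lakshmi and Manoj. Their combined 1/2 is pooled and carried to generation 2.
At generation 2 (Deepa, Kavita, Hemant, Vikram, Falguni) there are 5 shares of (1/2)/5 = 1/10 each.
Living: Deepa, Hemant, Vikram, and Falguni — each takes 1/10.
Deceased: Kavita. That 1/10 share is carried to generation 3.
At generation 3 (Girish) there are 1 shares of (1/10)/1 = 1/10 each.
Deceased: Girish. That 1/10 share is carried to generation 4.
At generation 4 (Rajiv) there are 1 shares of (1/10)/1 = 1/10 each.
Living: Rajiv — each takes 1/10.

Bhavna 1/4; Deepa 1/10; Falguni 1/10; Hemant 1/10; Rajiv 1/10; Sarita 1/4; Vikram 1/10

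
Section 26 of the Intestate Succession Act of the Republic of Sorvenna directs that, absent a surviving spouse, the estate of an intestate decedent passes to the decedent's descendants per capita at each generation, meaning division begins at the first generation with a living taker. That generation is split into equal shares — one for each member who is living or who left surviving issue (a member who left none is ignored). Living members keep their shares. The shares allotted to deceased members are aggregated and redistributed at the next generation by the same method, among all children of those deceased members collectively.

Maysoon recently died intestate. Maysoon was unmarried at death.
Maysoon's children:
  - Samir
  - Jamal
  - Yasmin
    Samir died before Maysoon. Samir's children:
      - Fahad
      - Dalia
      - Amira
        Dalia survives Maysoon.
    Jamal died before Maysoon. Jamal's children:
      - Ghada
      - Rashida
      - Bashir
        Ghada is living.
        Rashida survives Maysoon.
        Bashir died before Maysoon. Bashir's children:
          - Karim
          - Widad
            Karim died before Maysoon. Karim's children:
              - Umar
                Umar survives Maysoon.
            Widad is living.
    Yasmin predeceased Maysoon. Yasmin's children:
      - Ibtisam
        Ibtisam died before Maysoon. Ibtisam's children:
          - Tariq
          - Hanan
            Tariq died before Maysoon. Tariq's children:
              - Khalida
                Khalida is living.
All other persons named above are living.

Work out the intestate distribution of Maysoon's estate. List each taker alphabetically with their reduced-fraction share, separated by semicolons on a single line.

Amira 1/7; Dalia 1/7; Fahad 1/7; Ghada 1/7; Hanan 1/14; Khalida 1/14; Rashida 1/7; Umar 1/14; Widad 1/14

There is no surviving spouse, so the entire estate passes to Maysoon's descendants per capita at each generation.
No one at generation 1 (Samir, Jamal, Yasmin) is living; moving to the next generation.
At generation 2 (Fahad, Dalia, Amira, Ghada, Rashida, Bashir, Ibtisam) there are 7 shares of (1)/7 = 1/7 each.
Living: Fahad, Dalia, Amira, Ghada, and Rashida — each takes 1/7.
Deceased: Bashir and Ibtisam. Their combined 2/7 is pooled and carried to generation 3.
At generation 3 (Karim, Widad, Tariq, Hanan) there are 4 shares of (2/7)/4 = 1/14 each.
Living: Widad and Hanan — each takes 1/14.
Deceased: Karim and Tariq. Their combined 1/7 is pooled and carried to generation 4.
At generation 4 (Umar, Khalida) there are 2 shares of (1/7)/2 = 1/14 each.
Living: Umar and Khalida — each takes 1/14.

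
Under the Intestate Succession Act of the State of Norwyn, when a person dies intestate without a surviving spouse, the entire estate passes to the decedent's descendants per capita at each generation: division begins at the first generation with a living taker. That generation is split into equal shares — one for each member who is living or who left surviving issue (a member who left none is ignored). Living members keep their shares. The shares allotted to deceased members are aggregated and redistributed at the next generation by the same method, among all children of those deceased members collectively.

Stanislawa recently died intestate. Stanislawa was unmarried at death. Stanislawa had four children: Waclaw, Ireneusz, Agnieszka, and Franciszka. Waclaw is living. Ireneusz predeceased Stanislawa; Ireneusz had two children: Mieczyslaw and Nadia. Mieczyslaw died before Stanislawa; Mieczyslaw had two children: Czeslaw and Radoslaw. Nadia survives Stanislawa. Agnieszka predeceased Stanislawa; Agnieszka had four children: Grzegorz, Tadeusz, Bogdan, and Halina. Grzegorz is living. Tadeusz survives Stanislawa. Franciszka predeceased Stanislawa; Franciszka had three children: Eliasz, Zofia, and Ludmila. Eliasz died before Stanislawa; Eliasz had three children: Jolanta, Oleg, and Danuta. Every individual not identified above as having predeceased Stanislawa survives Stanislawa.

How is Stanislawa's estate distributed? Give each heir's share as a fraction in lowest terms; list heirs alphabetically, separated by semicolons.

Bogdan 1/12; Czeslaw 1/30; Danuta 1/30; Grzegorz 1/12; Halina 1/12; Jolanta 1/30; Ludmila 1/12; Nadia 1/12; Oleg 1/30; Radoslaw 1/30; Tadeusz 1/12; Waclaw 1/4; Zofia 1/12

There is no surviving spouse, so the entire estate passes to Stanislawa's descendants per capita at each generation.
At generation 1 (Waclaw, Ireneusz, Agnieszka, Franciszka) there are 4 shares of (1)/4 = 1/4 each.
Living: Waclaw — each takes 1/4.
Deceased: Ireneusz, Agnieszka, and Franciszka. Their combined 3/4 is pooled and carried to generation 2.
At generation 2 (Mieczyslaw, Nadia, Grzegorz, Tadeusz, Bogdan, Halina, Eliasz, Zofia, Ludmila) there are 9 shares of (3/4)/9 = 1/12 each.
Living: Nadia, Grzegorz, Tadeusz, Bogdan, Halina, Zofia, and Ludmila — each takes 1/12.
Deceased: Mieczyslaw and Eliasz. Their combined 1/6 is pooled and carried to generation 3.
At generation 3 (Czeslaw, Radoslaw, Jolanta, Oleg, Danuta) there are 5 shares of (1/6)/5 = 1/30 each.
Living: Czeslaw, Radoslaw, Jolanta, Oleg, and Danuta — each takes 1/30.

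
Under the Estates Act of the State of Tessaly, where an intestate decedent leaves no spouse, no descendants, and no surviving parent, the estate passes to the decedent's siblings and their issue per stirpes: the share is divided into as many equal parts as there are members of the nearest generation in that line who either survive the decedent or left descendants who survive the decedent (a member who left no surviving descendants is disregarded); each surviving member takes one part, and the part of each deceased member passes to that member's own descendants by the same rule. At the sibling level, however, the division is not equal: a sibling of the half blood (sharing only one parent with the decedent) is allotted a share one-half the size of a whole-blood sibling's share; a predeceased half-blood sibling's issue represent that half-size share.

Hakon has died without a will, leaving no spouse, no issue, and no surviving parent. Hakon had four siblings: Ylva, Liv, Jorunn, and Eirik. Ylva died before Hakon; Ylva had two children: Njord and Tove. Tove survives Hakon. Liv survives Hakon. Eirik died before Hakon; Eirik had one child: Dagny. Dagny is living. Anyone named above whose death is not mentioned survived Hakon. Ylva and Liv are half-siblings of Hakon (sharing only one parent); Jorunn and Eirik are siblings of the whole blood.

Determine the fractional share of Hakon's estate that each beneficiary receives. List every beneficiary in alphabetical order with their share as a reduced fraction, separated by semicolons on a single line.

Dagny 1/3; Jorunn 1/3; Liv 1/6; Njord 1/12; Tove 1/12

No spouse, descendants, or parent survives, so the estate passes to Hakon's siblings per stirpes.
Half-blood siblings count for one-half the weight of whole-blood siblings at the initial division.
Dividing 1 in proportion to weights (total weight 3): Ylva (weight 1/2) → 1/6; Liv (weight 1/2) → 1/6; Jorunn (weight 1) → 1/3; Eirik (weight 1) → 1/3.
Ylva predeceased; the 1/6 allotted to Ylva's branch passes to Ylva's issue by representation.
The 1/6 is divided into 2 equal shares of 1/12 among Njord, Tove.
Njord is living and takes 1/12.
Tove is living and takes 1/12.
Liv is living and takes 1/6.
Jorunn is living and takes 1/3.
Eirik predeceased; the 1/3 allotted to Eirik's branch passes to Eirik's issue by representation.
Dagny is the sole taker at this level and receives the full 1/3.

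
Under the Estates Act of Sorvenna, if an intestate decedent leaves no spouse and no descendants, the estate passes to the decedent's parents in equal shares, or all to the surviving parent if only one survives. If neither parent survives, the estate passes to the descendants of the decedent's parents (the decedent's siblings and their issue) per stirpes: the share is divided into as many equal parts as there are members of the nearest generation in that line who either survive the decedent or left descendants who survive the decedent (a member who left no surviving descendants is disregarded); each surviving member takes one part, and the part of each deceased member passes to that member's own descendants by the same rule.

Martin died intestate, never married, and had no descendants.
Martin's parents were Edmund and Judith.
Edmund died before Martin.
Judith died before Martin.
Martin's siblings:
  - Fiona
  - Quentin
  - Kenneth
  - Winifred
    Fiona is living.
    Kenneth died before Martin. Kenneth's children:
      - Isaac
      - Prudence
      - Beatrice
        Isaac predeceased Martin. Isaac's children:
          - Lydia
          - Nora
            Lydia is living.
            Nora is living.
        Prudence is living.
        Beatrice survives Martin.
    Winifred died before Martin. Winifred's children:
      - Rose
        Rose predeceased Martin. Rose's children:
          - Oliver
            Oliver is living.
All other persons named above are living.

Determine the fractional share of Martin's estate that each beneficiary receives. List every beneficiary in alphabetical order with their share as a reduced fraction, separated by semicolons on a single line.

Beatrice 1/12; Fiona 1/4; Lydia 1/24; Nora 1/24; Oliver 1/4; Prudence 1/12; Quentin 1/4

Neither parent survives and there are no descendants, so the estate passes to Martin's siblings and their issue per stirpes.
The estate is divided into 4 equal shares of 1/4 among Fiona, Quentin, Kenneth, Winifred.
Fiona is living and takes 1/4.
Quentin is living and takes 1/4.
Kenneth predeceased; the 1/4 allotted to Kenneth's branch passes to Kenneth's issue by representation.
The 1/4 is divided into 3 equal shares of 1/12 among Isaac, Prudence, Beatrice.
Isaac predeceased; the 1/12 allotted to Isaac's branch passes to Isaac's issue by representation.
The 1/12 is divided into 2 equal shares of 1/24 among Lydia, Nora.
Lydia is living and takes 1/24.
Nora is living and takes 1/24.
Prudence is living and takes 1/12.
Beatrice is living and takes 1/12.
Winifred predeceased; the 1/4 allotted to Winifred's branch passes to Winifred's issue by representation.
Rose's line is the sole branch at this level, so the full 1/4 passes to Rose's issue by representation.
Oliver is the sole taker at this level and receives the full 1/4.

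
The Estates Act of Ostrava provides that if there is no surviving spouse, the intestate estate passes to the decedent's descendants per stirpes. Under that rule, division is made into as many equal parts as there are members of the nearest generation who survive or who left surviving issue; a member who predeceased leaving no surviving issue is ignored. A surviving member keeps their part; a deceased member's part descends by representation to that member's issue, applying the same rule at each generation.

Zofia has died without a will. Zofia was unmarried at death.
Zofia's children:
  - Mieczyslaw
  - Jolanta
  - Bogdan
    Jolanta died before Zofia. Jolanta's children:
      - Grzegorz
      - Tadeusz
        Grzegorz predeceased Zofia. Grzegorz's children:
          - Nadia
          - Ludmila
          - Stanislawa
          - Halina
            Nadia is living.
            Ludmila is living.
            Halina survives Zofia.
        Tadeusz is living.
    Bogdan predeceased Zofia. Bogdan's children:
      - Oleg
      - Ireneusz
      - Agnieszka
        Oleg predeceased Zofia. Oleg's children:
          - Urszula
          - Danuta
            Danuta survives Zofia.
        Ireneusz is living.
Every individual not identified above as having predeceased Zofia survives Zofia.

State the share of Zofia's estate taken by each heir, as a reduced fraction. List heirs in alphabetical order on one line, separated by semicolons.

Agnieszka 1/9; Danuta 1/18; Halina 1/24; Ireneusz 1/9; Ludmila 1/24; Mieczyslaw 1/3; Nadia 1/24; Stanislawa 1/24; Tadeusz 1/6; Urszula 1/18

There is no surviving spouse, so the entire estate passes to Zofia's descendants per stirpes.
The estate is divided into 3 equal shares of 1/3 among Mieczyslaw, Jolanta, Bogdan.
Mieczyslaw is living and takes 1/3.
Jolanta predeceased; the 1/3 allotted to Jolanta's branch passes to Jolanta's issue by representation.
The 1/3 is divided into 2 equal shares of 1/6 among Grzegorz, Tadeusz.
Grzegorz predeceased; the 1/6 allotted to Grzegorz's branch passes to Grzegorz's issue by representation.
The 1/6 is divided into 4 equal shares of 1/24 among Nadia, Ludmila, Stanislawa, Halina.
Nadia is living and takes 1/24.
Ludmila is living and takes 1/24.
Stanislawa is living and takes 1/24.
Halina is living and takes 1/24.
Tadeusz is living and takes 1/6.
Bogdan predeceased; the 1/3 allotted to Bogdan's branch passes to Bogdan's issue by representation.
The 1/3 is divided into 3 equal shares of 1/9 among Oleg, Ireneusz, Agnieszka.
Oleg predeceased; the 1/9 allotted to Oleg's branch passes to Oleg's issue by representation.
The 1/9 is divided into 2 equal shares of 1/18 among Urszula, Danuta.
Urszula is living and takes 1/18.
Danuta is living and takes 1/18.
Ireneusz is living and takes 1/9.
Agnieszka is living and takes 1/9.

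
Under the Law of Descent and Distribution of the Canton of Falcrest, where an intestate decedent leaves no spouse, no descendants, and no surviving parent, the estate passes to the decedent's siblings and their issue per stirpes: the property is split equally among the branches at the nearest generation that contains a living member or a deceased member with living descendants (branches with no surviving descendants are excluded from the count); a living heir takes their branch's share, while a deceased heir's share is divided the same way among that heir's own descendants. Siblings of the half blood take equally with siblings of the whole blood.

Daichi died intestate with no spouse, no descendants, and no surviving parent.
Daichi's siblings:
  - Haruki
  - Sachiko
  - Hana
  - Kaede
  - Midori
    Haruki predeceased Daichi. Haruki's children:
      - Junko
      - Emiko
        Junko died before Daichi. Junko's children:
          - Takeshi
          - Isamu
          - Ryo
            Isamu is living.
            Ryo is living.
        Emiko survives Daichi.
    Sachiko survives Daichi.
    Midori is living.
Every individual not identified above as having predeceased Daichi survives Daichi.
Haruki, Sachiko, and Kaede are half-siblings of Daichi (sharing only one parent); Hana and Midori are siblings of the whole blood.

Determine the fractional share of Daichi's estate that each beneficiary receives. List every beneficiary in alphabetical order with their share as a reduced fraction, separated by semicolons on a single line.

Emiko 1/10; Hana 1/5; Isamu 1/30; Kaede 1/5; Midori 1/5; Ryo 1/30; Sachiko 1/5; Takeshi 1/30

No spouse, descendants, or parent survives, so the estate passes to Daichi's siblings per stirpes.
Half-blood and whole-blood siblings take equally under the stated rule.
The estate is divided into 5 equal shares of 1/5 among Haruki, Sachiko, Hana, Kaede, Midori.
Haruki predeceased; the 1/5 allotted to Haruki's branch passes to Haruki's issue by representation.
The 1/5 is divided into 2 equal shares of 1/10 among Junko, Emiko.
Junko predeceased; the 1/10 allotted to Junko's branch passes to Junko's issue by representation.
The 1/10 is divided into 3 equal shares of 1/30 among Takeshi, Isamu, Ryo.
Takeshi is living and takes 1/30.
Isamu is living and takes 1/30.
Ryo is living and takes 1/30.
Emiko is living and takes 1/10.
Sachiko is living and takes 1/5.
Hana is living and takes 1/5.
Kaede is living and takes 1/5.
Midori is living and takes 1/5.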